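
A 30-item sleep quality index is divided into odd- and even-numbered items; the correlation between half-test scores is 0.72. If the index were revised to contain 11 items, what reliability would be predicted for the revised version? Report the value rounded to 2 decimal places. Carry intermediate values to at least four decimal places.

0.65

First correct the split-half correlation to full-test reliability: r_full = 2 × 0.72 / (1 + 0.72) ≈ 0.8372
Length factor from 30 to 11 items: n = 11/30 = 0.3667
r_new = n·r_full / (1 + (n − 1)·r_full) = 0.3070 / 0.4698 ≈ 0.6535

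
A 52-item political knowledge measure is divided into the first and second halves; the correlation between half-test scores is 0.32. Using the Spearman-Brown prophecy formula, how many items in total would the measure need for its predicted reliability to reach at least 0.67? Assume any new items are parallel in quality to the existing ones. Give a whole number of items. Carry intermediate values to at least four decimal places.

113

r_full = 2(0.32)/(1 + 0.32) = 0.4848
Solve Spearman-Brown for n: n = 0.67(1 − 0.4848) / [0.4848(1 − 0.67)] = 2.1576
Items = 2.1576 × 52 ≈ 112.20 → 113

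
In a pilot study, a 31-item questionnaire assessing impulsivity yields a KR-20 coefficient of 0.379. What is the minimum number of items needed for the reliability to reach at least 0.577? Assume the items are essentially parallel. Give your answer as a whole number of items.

n = 0.577(1 − 0.379) / [0.379(1 − 0.577)]
  = 0.358317 / 0.160317 = 2.2351
Items needed = n × 31 = 2.2351 × 31 ≈ 69.29 → round up to 70

70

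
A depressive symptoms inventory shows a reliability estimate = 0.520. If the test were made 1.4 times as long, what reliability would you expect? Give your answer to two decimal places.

0.60

By Spearman-Brown, r_new = n r / (1 + (n − 1) r).
r_new = 1.4·0.520 / [1 + (1.4 − 1)·0.520]
r_new = 0.7280 / 1.2080 ≈ 0.6026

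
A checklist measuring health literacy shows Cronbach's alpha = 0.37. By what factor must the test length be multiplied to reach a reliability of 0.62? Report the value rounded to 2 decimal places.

2.78

n = 0.62 × (1 − 0.37) / [ 0.37 × (1 − 0.62) ]
n = 0.3906 / 0.1406 ≈ 2.7781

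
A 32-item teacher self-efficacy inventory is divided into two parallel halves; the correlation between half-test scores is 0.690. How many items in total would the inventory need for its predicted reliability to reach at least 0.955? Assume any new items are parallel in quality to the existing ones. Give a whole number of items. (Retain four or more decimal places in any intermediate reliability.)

r_full = 2(0.690)/(1 + 0.690) = 0.8166
n = r_tgt(1 − r_full) / [r_full(1 − r_tgt)] = 0.955 × 0.1834 / (0.8166 × 0.045) ≈ 4.7663
Items = 4.7663 × 32 ≈ 152.52 → 153

153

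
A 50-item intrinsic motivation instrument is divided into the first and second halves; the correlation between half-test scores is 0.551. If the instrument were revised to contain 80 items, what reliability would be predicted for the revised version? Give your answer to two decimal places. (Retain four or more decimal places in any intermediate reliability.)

0.80

First correct the split-half correlation to full-test reliability: r_full = 2 × 0.551 / (1 + 0.551) ≈ 0.7105
Length factor from 50 to 80 items: n = 80/50 = 1.6000
r_new = n·r_full / (1 + (n − 1)·r_full) = 1.1368 / 1.4263 ≈ 0.7970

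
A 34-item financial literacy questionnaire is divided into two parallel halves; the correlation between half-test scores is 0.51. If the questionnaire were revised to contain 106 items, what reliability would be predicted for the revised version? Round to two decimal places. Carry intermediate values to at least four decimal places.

0.87

Full-test reliability from the split-half r: r_full = 2(0.51)/(1 + 0.51) = 0.6755
Length factor from 34 to 106 items: n = 106/34 = 3.1176
r_new = n·r_full / (1 + (n − 1)·r_full) = 2.1059 / 2.4304 ≈ 0.8665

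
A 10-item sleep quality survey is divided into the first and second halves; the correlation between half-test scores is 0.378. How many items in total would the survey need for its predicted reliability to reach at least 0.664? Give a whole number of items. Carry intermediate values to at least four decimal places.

17

r_full = 2(0.378)/(1 + 0.378) = 0.5486
n = r_tgt(1 − r_full) / [r_full(1 − r_tgt)] = 0.664 × 0.4514 / (0.5486 × 0.336) ≈ 1.6261
Required items = 1.6261 × 10 = 16.26, so 17 items.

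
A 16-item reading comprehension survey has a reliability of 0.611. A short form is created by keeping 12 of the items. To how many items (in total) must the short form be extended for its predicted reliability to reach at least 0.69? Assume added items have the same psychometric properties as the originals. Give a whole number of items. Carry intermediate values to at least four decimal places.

23

First, r for the 12-item form: n = 12/16 = 0.7500, so r_12 = 0.7500·0.611/(1 + (0.7500 − 1)·0.611) = 0.5409
Then solve for n' with r_old = 0.5409, r_target = 0.69: n' = 0.69(1 − 0.5409)/[0.5409(1 − 0.69)] = 1.8892
Total items = 1.8892 × 12 = 22.67, rounded up to 23.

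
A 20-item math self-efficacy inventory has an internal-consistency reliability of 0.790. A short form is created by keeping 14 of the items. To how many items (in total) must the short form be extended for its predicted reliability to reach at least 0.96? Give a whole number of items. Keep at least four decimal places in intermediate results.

128

First, r for the 14-item form: n = 14/20 = 0.7000, so r_14 = 0.7000·0.790/(1 + (0.7000 − 1)·0.790) = 0.7248
Then solve for n' with r_old = 0.7248, r_target = 0.96: n' = 0.96(1 − 0.7248)/[0.7248(1 − 0.96)] = 9.1126
Total items = 9.1126 × 14 = 127.58, rounded up to 128.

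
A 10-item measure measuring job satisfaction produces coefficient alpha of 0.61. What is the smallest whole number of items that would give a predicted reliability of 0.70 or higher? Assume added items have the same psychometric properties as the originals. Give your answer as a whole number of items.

15

Spearman-Brown solved for the length factor n:
n = r*(1 − r) / [ r (1 − r*) ]
n = [0.70 × 0.39] / [0.61 × 0.30]
n = 0.2730 / 0.1830 ≈ 1.4918
Items needed = n × 10 = 1.4918 × 10 ≈ 14.92 → round up to 15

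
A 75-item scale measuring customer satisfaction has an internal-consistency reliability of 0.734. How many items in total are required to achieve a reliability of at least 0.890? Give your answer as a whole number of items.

220

n = [0.890 × 0.266] / [0.734 × 0.110]
  = 0.236740 / 0.080740 = 2.9321
Items needed = n × 75 = 2.9321 × 75 ≈ 219.91 → round up to 220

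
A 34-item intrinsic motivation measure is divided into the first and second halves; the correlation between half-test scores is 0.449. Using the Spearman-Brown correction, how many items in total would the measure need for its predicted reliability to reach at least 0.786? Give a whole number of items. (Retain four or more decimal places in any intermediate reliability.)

77

Corrected full-test reliability: r_full = 2 × 0.449 / (1 + 0.449) ≈ 0.6197
n = r_tgt(1 − r_full) / [r_full(1 − r_tgt)] = 0.786 × 0.3803 / (0.6197 × 0.214) ≈ 2.2540
Required items = 2.2540 × 34 = 76.64, so 77 items.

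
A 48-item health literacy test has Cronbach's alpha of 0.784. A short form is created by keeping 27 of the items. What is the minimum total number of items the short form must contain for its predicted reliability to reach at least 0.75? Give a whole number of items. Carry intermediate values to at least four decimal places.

40

First, r for the 27-item form: n = 27/48 = 0.5625, so r_27 = 0.5625·0.784/(1 + (0.5625 − 1)·0.784) = 0.6712
Length factor from the short form to reach 0.75: n' = 0.75(1 − 0.6712) / [0.6712(1 − 0.75)] ≈ 1.4696
Total items = 1.4696 × 27 = 39.68, rounded up to 40.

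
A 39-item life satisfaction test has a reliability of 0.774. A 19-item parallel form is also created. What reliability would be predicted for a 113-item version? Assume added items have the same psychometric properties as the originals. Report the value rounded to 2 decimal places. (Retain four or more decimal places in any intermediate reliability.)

Only the ratio of lengths matters: n = 113/39 = 2.8974
r_{113} = n·r / (1 + (n − 1)·r) = 2.2426 / 2.4686 ≈ 0.9085

0.91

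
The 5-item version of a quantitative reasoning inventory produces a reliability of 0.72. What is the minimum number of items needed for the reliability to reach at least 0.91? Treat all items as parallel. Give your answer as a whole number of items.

Spearman-Brown solved for the length factor n:
n = r*(1 − r) / [ r (1 − r*) ]
n = [0.91 × 0.28] / [0.72 × 0.09]
n = 0.2548 / 0.0648 ≈ 3.9321
So the test needs 3.9321 × 5 ≈ 19.66 items; rounding up, 20.

20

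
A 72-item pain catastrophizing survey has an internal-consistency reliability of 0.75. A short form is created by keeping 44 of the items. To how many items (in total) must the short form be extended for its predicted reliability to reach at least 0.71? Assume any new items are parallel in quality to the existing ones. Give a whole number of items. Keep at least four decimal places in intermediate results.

59

Short-form reliability: n = 44/72 = 0.6111; r_44 = n·r/(1+(n−1)r) ≈ 0.6471
Length factor from the short form to reach 0.71: n' = 0.71(1 − 0.6471) / [0.6471(1 − 0.71)] ≈ 1.3352
Total items = 1.3352 × 44 = 58.75, rounded up to 59.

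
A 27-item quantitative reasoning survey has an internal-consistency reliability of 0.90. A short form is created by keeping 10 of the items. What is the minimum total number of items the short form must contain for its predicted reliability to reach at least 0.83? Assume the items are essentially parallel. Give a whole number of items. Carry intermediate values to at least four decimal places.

First, r for the 10-item form: n = 10/27 = 0.3704, so r_10 = 0.3704·0.90/(1 + (0.3704 − 1)·0.90) = 0.7692
Length factor from the short form to reach 0.83: n' = 0.83(1 − 0.7692) / [0.7692(1 − 0.83)] ≈ 1.4650
Total items = 1.4650 × 10 = 14.65, rounded up to 15.

15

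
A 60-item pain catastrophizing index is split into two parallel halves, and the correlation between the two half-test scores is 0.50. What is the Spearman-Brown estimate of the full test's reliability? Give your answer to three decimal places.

The full test is twice the length of either half (n = 2).
r_full = 2(0.50) / (1 + 0.50)
r_full = 1.0000 / 1.5000 ≈ 0.6667

0.667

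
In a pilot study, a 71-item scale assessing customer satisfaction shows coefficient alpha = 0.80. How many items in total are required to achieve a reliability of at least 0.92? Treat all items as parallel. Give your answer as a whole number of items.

205

Rearranging the Spearman-Brown formula for n,
n = r_target (1 − r_old) / [ r_old (1 − r_target) ]
n = 0.92(1 − 0.80) / [0.80(1 − 0.92)]
n = 0.1840 / 0.0640 ≈ 2.8750
So the test needs 2.8750 × 71 ≈ 204.12 items; rounding up, 205.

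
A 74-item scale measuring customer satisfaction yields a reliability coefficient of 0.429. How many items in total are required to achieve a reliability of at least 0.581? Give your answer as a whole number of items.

n = 0.581(1 − 0.429) / [0.429(1 − 0.581)]
n = 0.331751 / 0.179751 ≈ 1.8456
1.8456 × 74 = 136.57 → 137 items

137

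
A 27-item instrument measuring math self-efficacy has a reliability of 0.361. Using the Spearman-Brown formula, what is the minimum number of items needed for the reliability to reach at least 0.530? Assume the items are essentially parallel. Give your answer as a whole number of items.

54

Rearranging the Spearman-Brown formula for n,
n = r*(1 − r) / [ r (1 − r*) ]
n = 0.530(1 − 0.361) / [0.361(1 − 0.530)]
  = 0.338670 / 0.169670 = 1.9961
1.9961 × 27 = 53.89 → 54 items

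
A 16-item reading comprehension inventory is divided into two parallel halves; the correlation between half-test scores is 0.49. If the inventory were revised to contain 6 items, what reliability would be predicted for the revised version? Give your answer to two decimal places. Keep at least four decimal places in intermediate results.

Spearman-Brown correction (n = 2): r_full = 2·0.49/(1 + 0.49) = 0.6577
Then adjust to 6 items: n = 6/16 = 0.3750
r_new = n·r_full / (1 + (n − 1)·r_full) = 0.2466 / 0.5889 ≈ 0.4187

0.42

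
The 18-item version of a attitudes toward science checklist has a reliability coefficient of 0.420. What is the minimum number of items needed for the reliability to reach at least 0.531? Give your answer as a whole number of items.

29

Invert Spearman-Brown to solve for n:
n = r*(1 − r) / [ r (1 − r*) ]
n = 0.531 × (1 − 0.420) / [ 0.420 × (1 − 0.531) ]
n = 0.307980 / 0.196980 ≈ 1.5635
So the test needs 1.5635 × 18 ≈ 28.14 items; rounding up, 29.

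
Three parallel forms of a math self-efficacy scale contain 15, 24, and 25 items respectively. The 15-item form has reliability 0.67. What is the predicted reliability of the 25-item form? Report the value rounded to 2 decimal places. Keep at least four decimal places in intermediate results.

0.77

The 24-item form is not needed; work directly from the 15-item form with n = 25/15 = 1.6667.
r_{25} = n·r / (1 + (n − 1)·r) = 1.1167 / 1.4467 ≈ 0.7719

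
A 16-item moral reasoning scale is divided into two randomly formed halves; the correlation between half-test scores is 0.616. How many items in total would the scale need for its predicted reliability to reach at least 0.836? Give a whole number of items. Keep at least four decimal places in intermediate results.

Corrected full-test reliability: r_full = 2 × 0.616 / (1 + 0.616) ≈ 0.7624
n = r_tgt(1 − r_full) / [r_full(1 − r_tgt)] = 0.836 × 0.2376 / (0.7624 × 0.164) ≈ 1.5886
Required items = 1.5886 × 16 = 25.42, so 26 items.

26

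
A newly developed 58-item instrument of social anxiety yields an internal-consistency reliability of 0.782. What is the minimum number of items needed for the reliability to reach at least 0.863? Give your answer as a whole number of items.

102

Spearman-Brown solved for the length factor n:
n = r*(1 − r) / [ r (1 − r*) ]
n = 0.863 × (1 − 0.782) / [ 0.782 × (1 − 0.863) ]
n = 0.188134 / 0.107134 ≈ 1.7561
Items needed = n × 58 = 1.7561 × 58 ≈ 101.85 → round up to 102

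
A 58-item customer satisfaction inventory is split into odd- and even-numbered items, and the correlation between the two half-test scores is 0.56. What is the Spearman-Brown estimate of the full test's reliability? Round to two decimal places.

The full test is twice the length of either half (n = 2).
r_full = 2(0.56) / (1 + 0.56)
       = 1.1200 / 1.5600 = 0.7179

0.72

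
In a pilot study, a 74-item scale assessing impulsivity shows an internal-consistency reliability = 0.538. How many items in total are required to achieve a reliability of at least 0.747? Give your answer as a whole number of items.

188

Invert Spearman-Brown to solve for n:
n = r_target (1 − r_old) / [ r_old (1 − r_target) ]
n = 0.747(1 − 0.538) / [0.538(1 − 0.747)]
  = 0.345114 / 0.136114 = 2.5355
2.5355 × 74 = 187.63 → 188 items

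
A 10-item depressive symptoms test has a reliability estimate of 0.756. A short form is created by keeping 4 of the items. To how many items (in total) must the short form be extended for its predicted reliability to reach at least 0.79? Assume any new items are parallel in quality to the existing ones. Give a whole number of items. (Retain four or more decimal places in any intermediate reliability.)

13

First, r for the 4-item form: n = 4/10 = 0.4000, so r_4 = 0.4000·0.756/(1 + (0.4000 − 1)·0.756) = 0.5534
Then solve for n' with r_old = 0.5534, r_target = 0.79: n' = 0.79(1 − 0.5534)/[0.5534(1 − 0.79)] = 3.0359
Items = 3.0359 × 4 ≈ 12.14 → 13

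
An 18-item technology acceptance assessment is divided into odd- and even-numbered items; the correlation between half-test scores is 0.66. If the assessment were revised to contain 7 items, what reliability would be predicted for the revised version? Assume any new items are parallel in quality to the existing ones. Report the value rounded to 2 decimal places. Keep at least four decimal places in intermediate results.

0.60

Spearman-Brown correction (n = 2): r_full = 2·0.66/(1 + 0.66) = 0.7952
Then adjust to 7 items: n = 7/18 = 0.3889
r_new = n·r_full / (1 + (n − 1)·r_full) = 0.3093 / 0.5141 ≈ 0.6016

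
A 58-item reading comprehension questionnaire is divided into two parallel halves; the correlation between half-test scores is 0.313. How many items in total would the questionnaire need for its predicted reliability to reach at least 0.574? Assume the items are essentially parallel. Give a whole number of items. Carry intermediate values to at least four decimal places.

r_full = 2(0.313)/(1 + 0.313) = 0.4768
Solve Spearman-Brown for n: n = 0.574(1 − 0.4768) / [0.4768(1 − 0.574)] = 1.4785
Items = 1.4785 × 58 ≈ 85.75 → 86

86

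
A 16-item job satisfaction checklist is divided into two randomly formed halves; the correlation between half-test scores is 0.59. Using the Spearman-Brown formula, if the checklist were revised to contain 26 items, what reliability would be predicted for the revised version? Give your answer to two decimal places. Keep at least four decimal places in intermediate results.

First correct the split-half correlation to full-test reliability: r_full = 2 × 0.59 / (1 + 0.59) ≈ 0.7421
Length factor from 16 to 26 items: n = 26/16 = 1.6250
r_new = n·r_full / (1 + (n − 1)·r_full) = 1.2059 / 1.4638 ≈ 0.8238

0.82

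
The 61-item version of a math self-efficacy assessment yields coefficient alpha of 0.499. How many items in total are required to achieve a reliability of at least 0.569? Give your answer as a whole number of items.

81

Rearranging the Spearman-Brown formula for n,
n = r_target (1 − r_old) / [ r_old (1 − r_target) ]
n = 0.569 × (1 − 0.499) / [ 0.499 × (1 − 0.569) ]
  = 0.285069 / 0.215069 = 1.3255
So the test needs 1.3255 × 61 ≈ 80.86 items; rounding up, 81.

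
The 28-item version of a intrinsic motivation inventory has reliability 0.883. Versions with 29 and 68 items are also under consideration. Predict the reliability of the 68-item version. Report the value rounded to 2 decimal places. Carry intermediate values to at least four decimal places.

The 29-item form is not needed; work directly from the 28-item form with n = 68/28 = 2.4286.
r_{68} = n·r / (1 + (n − 1)·r) = 2.1445 / 2.2615 ≈ 0.9483

0.95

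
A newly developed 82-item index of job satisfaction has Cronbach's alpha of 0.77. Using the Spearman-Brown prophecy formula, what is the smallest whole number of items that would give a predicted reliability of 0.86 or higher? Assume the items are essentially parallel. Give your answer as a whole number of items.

151

Rearranging the Spearman-Brown formula for n,
n = r_target (1 − r_old) / [ r_old (1 − r_target) ]
n = [0.86 × 0.23] / [0.77 × 0.14]
  = 0.1978 / 0.1078 = 1.8349
Items needed = n × 82 = 1.8349 × 82 ≈ 150.46 → round up to 151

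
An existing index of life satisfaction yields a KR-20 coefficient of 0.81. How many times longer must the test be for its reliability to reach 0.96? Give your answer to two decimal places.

n = 0.96(1 − 0.81) / [0.81(1 − 0.96)]
  = 0.1824 / 0.0324 = 5.6296

5.63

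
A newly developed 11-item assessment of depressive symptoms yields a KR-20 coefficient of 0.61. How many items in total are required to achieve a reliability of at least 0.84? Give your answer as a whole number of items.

37

Invert Spearman-Brown to solve for n:
n = r*(1 − r) / [ r (1 − r*) ]
n = 0.84(1 − 0.61) / [0.61(1 − 0.84)]
n = 0.3276 / 0.0976 ≈ 3.3566
3.3566 × 11 = 36.92 → 37 items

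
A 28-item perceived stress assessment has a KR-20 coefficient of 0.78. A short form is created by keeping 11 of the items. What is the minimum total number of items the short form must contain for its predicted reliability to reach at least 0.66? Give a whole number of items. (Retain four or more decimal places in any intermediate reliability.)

First, r for the 11-item form: n = 11/28 = 0.3929, so r_11 = 0.3929·0.78/(1 + (0.3929 − 1)·0.78) = 0.5821
Then solve for n' with r_old = 0.5821, r_target = 0.66: n' = 0.66(1 − 0.5821)/[0.5821(1 − 0.66)] = 1.3936
Total items = 1.3936 × 11 = 15.33, rounded up to 16.

16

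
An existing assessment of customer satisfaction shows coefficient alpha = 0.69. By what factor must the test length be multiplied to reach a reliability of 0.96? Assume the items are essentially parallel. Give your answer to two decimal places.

Rearranging the Spearman-Brown formula for n,
n = r*(1 − r) / [ r (1 − r*) ]
n = [0.96 × 0.31] / [0.69 × 0.04]
  = 0.2976 / 0.0276 = 10.7826

10.78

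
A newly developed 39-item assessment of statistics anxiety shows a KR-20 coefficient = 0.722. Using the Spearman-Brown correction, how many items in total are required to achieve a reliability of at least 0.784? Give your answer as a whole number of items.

55

n = 0.784 × (1 − 0.722) / [ 0.722 × (1 − 0.784) ]
  = 0.217952 / 0.155952 = 1.3976
So the test needs 1.3976 × 39 ≈ 54.51 items; rounding up, 55.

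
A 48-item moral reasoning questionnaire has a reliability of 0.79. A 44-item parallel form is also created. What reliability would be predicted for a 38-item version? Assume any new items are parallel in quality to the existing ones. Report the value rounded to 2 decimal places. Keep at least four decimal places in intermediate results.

0.75

Only the ratio of lengths matters: n = 38/48 = 0.7917
r_{38} = n·r / (1 + (n − 1)·r) = 0.6254 / 0.8354 ≈ 0.7486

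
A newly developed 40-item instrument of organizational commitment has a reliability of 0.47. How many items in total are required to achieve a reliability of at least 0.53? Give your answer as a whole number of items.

Invert Spearman-Brown to solve for n:
n = r_target (1 − r_old) / [ r_old (1 − r_target) ]
n = 0.53(1 − 0.47) / [0.47(1 − 0.53)]
n = 0.2809 / 0.2209 ≈ 1.2716
1.2716 × 40 = 50.86 → 51 items

51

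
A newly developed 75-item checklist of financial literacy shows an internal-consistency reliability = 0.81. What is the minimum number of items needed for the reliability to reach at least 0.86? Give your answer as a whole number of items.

109

Spearman-Brown solved for the length factor n:
n = r_target (1 − r_old) / [ r_old (1 − r_target) ]
n = 0.86(1 − 0.81) / [0.81(1 − 0.86)]
  = 0.1634 / 0.1134 = 1.4409
1.4409 × 75 = 108.07 → 109 items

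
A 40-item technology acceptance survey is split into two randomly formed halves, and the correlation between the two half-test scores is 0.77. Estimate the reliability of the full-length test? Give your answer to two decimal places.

Each half is half the length of the full test, so the full test is n = 2 times a half.
r_full = 2r_hh / (1 + r_hh) = 2 × 0.77 / (1 + 0.77)
       = 1.5400 / 1.7700 = 0.8701

0.87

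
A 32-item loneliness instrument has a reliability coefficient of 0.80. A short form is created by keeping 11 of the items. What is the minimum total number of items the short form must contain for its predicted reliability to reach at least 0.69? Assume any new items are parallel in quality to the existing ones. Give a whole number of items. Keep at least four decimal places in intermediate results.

Short-form reliability: n = 11/32 = 0.3438; r_11 = n·r/(1+(n−1)r) ≈ 0.5790
Length factor from the short form to reach 0.69: n' = 0.69(1 − 0.5790) / [0.5790(1 − 0.69)] ≈ 1.6184
Total items = 1.6184 × 11 = 17.80, rounded up to 18.

18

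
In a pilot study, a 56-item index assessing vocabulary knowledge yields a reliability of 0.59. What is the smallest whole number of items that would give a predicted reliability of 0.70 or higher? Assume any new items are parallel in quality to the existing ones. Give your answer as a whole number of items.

91

n = [0.70 × 0.41] / [0.59 × 0.30]
  = 0.2870 / 0.1770 = 1.6215
1.6215 × 56 = 90.80 → 91 items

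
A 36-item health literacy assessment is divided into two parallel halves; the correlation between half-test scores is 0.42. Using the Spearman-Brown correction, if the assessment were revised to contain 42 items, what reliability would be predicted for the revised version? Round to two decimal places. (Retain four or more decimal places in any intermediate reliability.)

Full-test reliability from the split-half r: r_full = 2(0.42)/(1 + 0.42) = 0.5915
Length factor from 36 to 42 items: n = 42/36 = 1.1667
r_new = n·r_full / (1 + (n − 1)·r_full) = 0.6901 / 1.0986 ≈ 0.6282

0.63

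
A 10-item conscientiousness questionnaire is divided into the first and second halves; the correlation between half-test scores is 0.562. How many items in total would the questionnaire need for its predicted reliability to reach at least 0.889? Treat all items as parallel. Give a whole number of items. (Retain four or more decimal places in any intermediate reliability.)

32

Corrected full-test reliability: r_full = 2 × 0.562 / (1 + 0.562) ≈ 0.7196
n = r_tgt(1 − r_full) / [r_full(1 − r_tgt)] = 0.889 × 0.2804 / (0.7196 × 0.111) ≈ 3.1208
Required items = 3.1208 × 10 = 31.21, so 32 items.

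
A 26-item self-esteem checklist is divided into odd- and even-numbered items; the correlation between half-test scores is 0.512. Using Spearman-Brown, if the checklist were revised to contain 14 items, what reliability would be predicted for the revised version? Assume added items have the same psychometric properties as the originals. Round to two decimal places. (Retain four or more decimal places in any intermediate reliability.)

0.53

First correct the split-half correlation to full-test reliability: r_full = 2 × 0.512 / (1 + 0.512) ≈ 0.6772
Then adjust to 14 items: n = 14/26 = 0.5385
r_new = n·r_full / (1 + (n − 1)·r_full) = 0.3647 / 0.6875 ≈ 0.5305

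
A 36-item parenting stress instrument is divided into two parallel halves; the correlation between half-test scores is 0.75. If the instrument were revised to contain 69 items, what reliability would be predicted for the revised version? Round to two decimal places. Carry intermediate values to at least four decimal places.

Full-test reliability from the split-half r: r_full = 2(0.75)/(1 + 0.75) = 0.8571
Length factor from 36 to 69 items: n = 69/36 = 1.9167
r_new = n·r_full / (1 + (n − 1)·r_full) = 1.6428 / 1.7857 ≈ 0.9200

0.92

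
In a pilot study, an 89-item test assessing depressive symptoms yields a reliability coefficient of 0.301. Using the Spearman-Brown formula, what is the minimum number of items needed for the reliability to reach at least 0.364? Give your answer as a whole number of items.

Spearman-Brown solved for the length factor n:
n = r_target (1 − r_old) / [ r_old (1 − r_target) ]
n = [0.364 × 0.699] / [0.301 × 0.636]
  = 0.254436 / 0.191436 = 1.3291
1.3291 × 89 = 118.29 → 119 items

119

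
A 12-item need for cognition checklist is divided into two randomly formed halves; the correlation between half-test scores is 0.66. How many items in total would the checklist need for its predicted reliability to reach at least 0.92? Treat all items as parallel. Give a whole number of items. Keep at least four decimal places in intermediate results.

r_full = 2(0.66)/(1 + 0.66) = 0.7952
Solve Spearman-Brown for n: n = 0.92(1 − 0.7952) / [0.7952(1 − 0.92)] = 2.9618
Required items = 2.9618 × 12 = 35.54, so 36 items.

36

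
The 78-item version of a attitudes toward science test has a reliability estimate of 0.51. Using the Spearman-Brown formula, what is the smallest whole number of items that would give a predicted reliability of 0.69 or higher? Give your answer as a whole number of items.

Rearranging the Spearman-Brown formula for n,
n = r_target (1 − r_old) / [ r_old (1 − r_target) ]
n = [0.69 × 0.49] / [0.51 × 0.31]
  = 0.3381 / 0.1581 = 2.1385
So the test needs 2.1385 × 78 ≈ 166.80 items; rounding up, 167.

167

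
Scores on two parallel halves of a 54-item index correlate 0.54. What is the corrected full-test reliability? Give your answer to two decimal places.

0.70

r_full = 2r_hh / (1 + r_hh) = 2 × 0.54 / (1 + 0.54)
       = 1.0800 / 1.5400 = 0.7013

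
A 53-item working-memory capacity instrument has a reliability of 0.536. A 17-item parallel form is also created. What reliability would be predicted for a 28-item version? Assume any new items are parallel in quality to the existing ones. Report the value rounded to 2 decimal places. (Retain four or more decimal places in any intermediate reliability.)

Only the ratio of lengths matters: n = 28/53 = 0.5283
r_{28} = n·r / (1 + (n − 1)·r) = 0.2832 / 0.7472 ≈ 0.3790

0.38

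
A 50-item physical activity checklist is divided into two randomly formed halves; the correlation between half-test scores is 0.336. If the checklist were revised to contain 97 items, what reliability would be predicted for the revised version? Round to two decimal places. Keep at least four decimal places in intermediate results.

Full-test reliability from the split-half r: r_full = 2(0.336)/(1 + 0.336) = 0.5030
Length factor from 50 to 97 items: n = 97/50 = 1.9400
r_new = n·r_full / (1 + (n − 1)·r_full) = 0.9758 / 1.4728 ≈ 0.6625

0.66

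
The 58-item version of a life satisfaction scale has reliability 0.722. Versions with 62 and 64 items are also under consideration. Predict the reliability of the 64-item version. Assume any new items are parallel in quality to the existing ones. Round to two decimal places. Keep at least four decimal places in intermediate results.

0.74

Only the ratio of lengths matters: n = 64/58 = 1.1034
r_{64} = n·r / (1 + (n − 1)·r) = 0.7967 / 1.0747 ≈ 0.7413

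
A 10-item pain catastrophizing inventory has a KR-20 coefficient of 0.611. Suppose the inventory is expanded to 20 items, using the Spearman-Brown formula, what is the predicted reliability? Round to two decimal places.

0.76

The new length is 20/10 = 2 times the old.
r_new = 2·0.611 / [1 + (2 − 1)·0.611]
r_new = 1.2220 / 1.6110 ≈ 0.7585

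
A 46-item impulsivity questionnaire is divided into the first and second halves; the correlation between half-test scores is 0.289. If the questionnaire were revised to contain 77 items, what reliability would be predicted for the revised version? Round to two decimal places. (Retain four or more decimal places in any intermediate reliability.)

First correct the split-half correlation to full-test reliability: r_full = 2 × 0.289 / (1 + 0.289) ≈ 0.4484
Then adjust to 77 items: n = 77/46 = 1.6739
r_new = n·r_full / (1 + (n − 1)·r_full) = 0.7506 / 1.3022 ≈ 0.5764

0.58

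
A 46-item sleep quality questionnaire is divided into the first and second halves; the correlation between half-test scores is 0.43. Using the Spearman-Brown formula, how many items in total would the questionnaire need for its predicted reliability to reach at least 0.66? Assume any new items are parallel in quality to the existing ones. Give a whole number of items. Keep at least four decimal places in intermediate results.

Corrected full-test reliability: r_full = 2 × 0.43 / (1 + 0.43) ≈ 0.6014
n = r_tgt(1 − r_full) / [r_full(1 − r_tgt)] = 0.66 × 0.3986 / (0.6014 × 0.34) ≈ 1.2866
Items = 1.2866 × 46 ≈ 59.18 → 60

60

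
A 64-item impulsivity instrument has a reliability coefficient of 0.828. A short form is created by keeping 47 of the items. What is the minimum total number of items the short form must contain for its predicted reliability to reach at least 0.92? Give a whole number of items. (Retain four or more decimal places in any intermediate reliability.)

Short-form reliability: n = 47/64 = 0.7344; r_47 = n·r/(1+(n−1)r) ≈ 0.7795
Then solve for n' with r_old = 0.7795, r_target = 0.92: n' = 0.92(1 − 0.7795)/[0.7795(1 − 0.92)] = 3.2530
Items = 3.2530 × 47 ≈ 152.89 → 153

153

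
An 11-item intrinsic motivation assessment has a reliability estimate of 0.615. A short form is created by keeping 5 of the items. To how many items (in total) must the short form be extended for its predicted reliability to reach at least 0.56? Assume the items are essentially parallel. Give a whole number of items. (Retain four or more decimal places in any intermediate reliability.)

First, r for the 5-item form: n = 5/11 = 0.4545, so r_5 = 0.4545·0.615/(1 + (0.4545 − 1)·0.615) = 0.4206
Then solve for n' with r_old = 0.4206, r_target = 0.56: n' = 0.56(1 − 0.4206)/[0.4206(1 − 0.56)] = 1.7533
Items = 1.7533 × 5 ≈ 8.77 → 9

9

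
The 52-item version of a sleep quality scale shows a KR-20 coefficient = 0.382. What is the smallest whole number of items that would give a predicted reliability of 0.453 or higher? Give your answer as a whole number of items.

70

Spearman-Brown solved for the length factor n:
n = r*(1 − r) / [ r (1 − r*) ]
n = [0.453 × 0.618] / [0.382 × 0.547]
  = 0.279954 / 0.208954 = 1.3398
So the test needs 1.3398 × 52 ≈ 69.67 items; rounding up, 70.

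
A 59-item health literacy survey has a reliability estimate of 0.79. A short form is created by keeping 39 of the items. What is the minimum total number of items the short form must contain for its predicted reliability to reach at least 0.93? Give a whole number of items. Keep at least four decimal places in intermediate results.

209

First, r for the 39-item form: n = 39/59 = 0.6610, so r_39 = 0.6610·0.79/(1 + (0.6610 − 1)·0.79) = 0.7132
Length factor from the short form to reach 0.93: n' = 0.93(1 − 0.7132) / [0.7132(1 − 0.93)] ≈ 5.3426
Items = 5.3426 × 39 ≈ 208.36 → 209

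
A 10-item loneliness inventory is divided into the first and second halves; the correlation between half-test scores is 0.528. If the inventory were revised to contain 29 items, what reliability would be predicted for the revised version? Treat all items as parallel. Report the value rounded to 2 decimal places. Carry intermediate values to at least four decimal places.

Full-test reliability from the split-half r: r_full = 2(0.528)/(1 + 0.528) = 0.6911
Then adjust to 29 items: n = 29/10 = 2.9000
r_new = n·r_full / (1 + (n − 1)·r_full) = 2.0042 / 2.3131 ≈ 0.8665

0.87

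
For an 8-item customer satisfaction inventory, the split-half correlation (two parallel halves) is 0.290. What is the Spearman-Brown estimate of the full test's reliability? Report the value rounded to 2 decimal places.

Apply the Spearman-Brown correction with n = 2:
r_full = 2r_hh / (1 + r_hh) = 2 × 0.290 / (1 + 0.290)
r_full = 0.5800 / 1.2900 ≈ 0.4496

0.45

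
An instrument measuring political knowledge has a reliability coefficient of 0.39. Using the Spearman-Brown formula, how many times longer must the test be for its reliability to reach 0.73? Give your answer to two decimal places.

n = 0.73(1 − 0.39) / [0.39(1 − 0.73)]
n = 0.4453 / 0.1053 ≈ 4.2289

4.23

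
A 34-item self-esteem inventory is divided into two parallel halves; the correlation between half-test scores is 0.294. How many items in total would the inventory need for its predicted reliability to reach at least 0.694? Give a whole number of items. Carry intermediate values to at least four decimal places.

Corrected full-test reliability: r_full = 2 × 0.294 / (1 + 0.294) ≈ 0.4544
Solve Spearman-Brown for n: n = 0.694(1 − 0.4544) / [0.4544(1 − 0.694)] = 2.7232
Items = 2.7232 × 34 ≈ 92.59 → 93

93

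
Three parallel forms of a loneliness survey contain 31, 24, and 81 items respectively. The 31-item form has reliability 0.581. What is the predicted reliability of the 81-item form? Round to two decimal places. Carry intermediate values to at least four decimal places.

The 24-item form is not needed; work directly from the 31-item form with n = 81/31 = 2.6129.
r_{81} = n·r / (1 + (n − 1)·r) = 1.5181 / 1.9371 ≈ 0.7837

0.78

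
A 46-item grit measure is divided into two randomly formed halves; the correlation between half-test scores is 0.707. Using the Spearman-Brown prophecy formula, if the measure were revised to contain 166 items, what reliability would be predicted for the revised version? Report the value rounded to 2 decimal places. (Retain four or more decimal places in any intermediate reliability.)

First correct the split-half correlation to full-test reliability: r_full = 2 × 0.707 / (1 + 0.707) ≈ 0.8284
Then adjust to 166 items: n = 166/46 = 3.6087
r_new = n·r_full / (1 + (n − 1)·r_full) = 2.9894 / 3.1610 ≈ 0.9457

0.95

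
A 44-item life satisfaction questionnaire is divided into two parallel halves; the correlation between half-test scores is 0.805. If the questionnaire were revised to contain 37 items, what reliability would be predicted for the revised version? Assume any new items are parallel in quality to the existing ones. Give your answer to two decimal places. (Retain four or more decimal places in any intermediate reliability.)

0.87

First correct the split-half correlation to full-test reliability: r_full = 2 × 0.805 / (1 + 0.805) ≈ 0.8920
Length factor from 44 to 37 items: n = 37/44 = 0.8409
r_new = n·r_full / (1 + (n − 1)·r_full) = 0.7501 / 0.8581 ≈ 0.8741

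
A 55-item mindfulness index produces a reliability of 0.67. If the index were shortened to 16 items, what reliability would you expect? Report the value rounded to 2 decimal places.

Length ratio n = 16/55 = 0.2909
r_new = (0.2909 × 0.67) / (1 + (0.2909 − 1) × 0.67)
r_new = 0.1949 / 0.5249 ≈ 0.3713

0.37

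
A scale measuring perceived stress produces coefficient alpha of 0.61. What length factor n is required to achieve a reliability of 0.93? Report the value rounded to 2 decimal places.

Spearman-Brown solved for the length factor n:
n = r_target (1 − r_old) / [ r_old (1 − r_target) ]
n = 0.93 × (1 − 0.61) / [ 0.61 × (1 − 0.93) ]
  = 0.3627 / 0.0427 = 8.4941

8.49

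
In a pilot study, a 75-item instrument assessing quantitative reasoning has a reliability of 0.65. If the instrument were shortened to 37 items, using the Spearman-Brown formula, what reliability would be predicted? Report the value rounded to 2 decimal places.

0.48

n = 37/75 = 0.4933
r_new = (0.4933 × 0.65) / (1 + (0.4933 − 1) × 0.65)
     = 0.3206 / 0.6706 = 0.4781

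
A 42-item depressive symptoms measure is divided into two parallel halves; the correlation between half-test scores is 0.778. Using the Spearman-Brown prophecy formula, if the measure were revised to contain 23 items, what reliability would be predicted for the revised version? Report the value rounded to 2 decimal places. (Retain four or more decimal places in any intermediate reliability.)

0.79

Spearman-Brown correction (n = 2): r_full = 2·0.778/(1 + 0.778) = 0.8751
Length factor from 42 to 23 items: n = 23/42 = 0.5476
r_new = n·r_full / (1 + (n − 1)·r_full) = 0.4792 / 0.6041 ≈ 0.7932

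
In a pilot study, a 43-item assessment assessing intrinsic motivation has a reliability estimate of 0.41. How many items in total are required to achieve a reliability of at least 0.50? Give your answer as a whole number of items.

62

Invert Spearman-Brown to solve for n:
n = r_target (1 − r_old) / [ r_old (1 − r_target) ]
n = 0.50(1 − 0.41) / [0.41(1 − 0.50)]
  = 0.2950 / 0.2050 = 1.4390
So the test needs 1.4390 × 43 ≈ 61.88 items; rounding up, 62.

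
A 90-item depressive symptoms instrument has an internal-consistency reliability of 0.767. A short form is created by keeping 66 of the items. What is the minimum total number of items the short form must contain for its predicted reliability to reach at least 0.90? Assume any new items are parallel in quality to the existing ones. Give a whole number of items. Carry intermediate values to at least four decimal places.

Short-form reliability: n = 66/90 = 0.7333; r_66 = n·r/(1+(n−1)r) ≈ 0.7071
Length factor from the short form to reach 0.90: n' = 0.90(1 − 0.7071) / [0.7071(1 − 0.90)] ≈ 3.7280
Total items = 3.7280 × 66 = 246.05, rounded up to 247.

247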